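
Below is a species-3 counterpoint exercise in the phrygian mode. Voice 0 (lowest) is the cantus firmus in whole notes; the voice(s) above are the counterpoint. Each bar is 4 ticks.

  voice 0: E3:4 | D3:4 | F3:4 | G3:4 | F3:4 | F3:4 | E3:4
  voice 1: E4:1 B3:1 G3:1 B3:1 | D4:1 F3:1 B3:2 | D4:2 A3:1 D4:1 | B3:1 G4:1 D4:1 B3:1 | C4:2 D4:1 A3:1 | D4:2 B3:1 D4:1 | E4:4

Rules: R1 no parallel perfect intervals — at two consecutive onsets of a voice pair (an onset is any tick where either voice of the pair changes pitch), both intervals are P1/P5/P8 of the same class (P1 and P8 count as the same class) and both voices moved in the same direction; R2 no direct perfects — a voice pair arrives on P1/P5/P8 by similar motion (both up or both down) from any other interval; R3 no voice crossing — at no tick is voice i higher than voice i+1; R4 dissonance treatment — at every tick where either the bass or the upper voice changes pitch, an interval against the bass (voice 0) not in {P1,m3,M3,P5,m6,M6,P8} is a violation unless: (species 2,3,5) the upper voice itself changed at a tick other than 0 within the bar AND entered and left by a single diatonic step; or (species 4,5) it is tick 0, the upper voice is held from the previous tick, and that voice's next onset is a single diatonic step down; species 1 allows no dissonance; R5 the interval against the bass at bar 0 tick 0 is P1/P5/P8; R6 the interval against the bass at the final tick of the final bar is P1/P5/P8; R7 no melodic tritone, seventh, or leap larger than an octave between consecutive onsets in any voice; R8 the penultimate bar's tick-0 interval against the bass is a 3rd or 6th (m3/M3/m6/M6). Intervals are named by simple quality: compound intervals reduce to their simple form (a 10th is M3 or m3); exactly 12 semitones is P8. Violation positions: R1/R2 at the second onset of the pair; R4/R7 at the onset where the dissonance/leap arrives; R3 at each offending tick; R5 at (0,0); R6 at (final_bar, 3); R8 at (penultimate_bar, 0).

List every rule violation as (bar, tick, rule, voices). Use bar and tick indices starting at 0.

bar 0: v0=E3 v1=E4 downbeat P8
bar 1: v0=D3 v1=D4 downbeat P8
bar 2: v0=F3 v1=D4 downbeat M6
bar 3: v0=G3 v1=B3 downbeat M3
bar 4: v0=F3 v1=C4 downbeat P5
bar 5: v0=F3 v1=D4 downbeat M6
bar 6: v0=E3 v1=E4 downbeat P8
  -> R7 @ bar 1 tick 2 v(1,): F3->B3 leap 6st
  -> R4 @ bar 5 tick 2 v(0, 1): F3/B3 TT untreated

(1, 2, R7, (1,))
(5, 2, R4, (0, 1))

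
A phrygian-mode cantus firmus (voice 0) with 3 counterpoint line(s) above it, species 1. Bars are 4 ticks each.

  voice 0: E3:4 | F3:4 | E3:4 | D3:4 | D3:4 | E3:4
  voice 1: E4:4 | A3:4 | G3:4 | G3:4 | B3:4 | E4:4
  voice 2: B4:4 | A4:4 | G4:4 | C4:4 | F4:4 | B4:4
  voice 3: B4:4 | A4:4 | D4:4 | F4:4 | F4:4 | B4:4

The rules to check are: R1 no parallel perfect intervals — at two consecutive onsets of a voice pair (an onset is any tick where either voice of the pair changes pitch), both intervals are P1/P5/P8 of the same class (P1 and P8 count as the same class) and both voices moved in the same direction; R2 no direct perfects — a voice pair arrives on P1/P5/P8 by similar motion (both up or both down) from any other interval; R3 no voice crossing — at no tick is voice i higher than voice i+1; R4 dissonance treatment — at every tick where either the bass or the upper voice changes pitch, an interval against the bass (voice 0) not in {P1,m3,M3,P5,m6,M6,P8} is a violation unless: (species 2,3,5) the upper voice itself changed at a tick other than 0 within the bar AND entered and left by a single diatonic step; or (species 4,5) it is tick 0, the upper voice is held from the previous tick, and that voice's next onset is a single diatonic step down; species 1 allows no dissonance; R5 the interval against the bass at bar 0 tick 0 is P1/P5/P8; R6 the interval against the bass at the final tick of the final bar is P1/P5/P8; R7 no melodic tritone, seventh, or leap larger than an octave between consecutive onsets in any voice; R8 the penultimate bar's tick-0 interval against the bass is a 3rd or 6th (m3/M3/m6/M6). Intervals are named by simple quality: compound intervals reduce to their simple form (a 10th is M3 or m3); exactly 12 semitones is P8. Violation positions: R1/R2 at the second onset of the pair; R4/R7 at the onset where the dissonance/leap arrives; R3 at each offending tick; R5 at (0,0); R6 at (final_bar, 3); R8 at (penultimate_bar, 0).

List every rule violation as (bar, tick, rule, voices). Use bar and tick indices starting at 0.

bar 0: v0=E3 v1=E4 v2=B4 v3=B4 downbeat P5
bar 1: v0=F3 v1=A3 v2=A4 v3=A4 downbeat M3
bar 2: v0=E3 v1=G3 v2=G4 v3=D4 downbeat m7
bar 3: v0=D3 v1=G3 v2=C4 v3=F4 downbeat m3
bar 4: v0=D3 v1=B3 v2=F4 v3=F4 downbeat m3
bar 5: v0=E3 v1=E4 v2=B4 v3=B4 downbeat P5
  -> R1 @ bar 1 tick 0 v(2, 3): B4/B4 P1 -> A4/A4 P1 similar
  -> R2 @ bar 1 tick 0 v(1, 2): E4/B4 P5 -> A3/A4 P8 similar
  -> R2 @ bar 1 tick 0 v(1, 3): E4/B4 P5 -> A3/A4 P8 similar
  -> R1 @ bar 2 tick 0 v(1, 2): A3/A4 P8 -> G3/G4 P8 similar
  -> R2 @ bar 2 tick 0 v(1, 3): A3/A4 P8 -> G3/D4 P5 similar
  -> R3 @ bar 2 tick 0 v(2, 3): G4 above D4
  -> R4 @ bar 2 tick 0 v(0, 3): E3/D4 m7 untreated
  -> R3 @ bar 2 tick 1 v(2, 3): G4 above D4
  -> R3 @ bar 2 tick 2 v(2, 3): G4 above D4
  -> R3 @ bar 2 tick 3 v(2, 3): G4 above D4
  -> R4 @ bar 3 tick 0 v(0, 1): D3/G3 P4 untreated
  -> R4 @ bar 3 tick 0 v(0, 2): D3/C4 m7 untreated
  -> R1 @ bar 5 tick 0 v(2, 3): F4/F4 P1 -> B4/B4 P1 similar
  -> R2 @ bar 5 tick 0 v(0, 1): D3/B3 M6 -> E3/E4 P8 similar
  -> R2 @ bar 5 tick 0 v(0, 2): D3/F4 m3 -> E3/B4 P5 similar
  -> R2 @ bar 5 tick 0 v(0, 3): D3/F4 m3 -> E3/B4 P5 similar
  -> R2 @ bar 5 tick 0 v(1, 2): B3/F4 TT -> E4/B4 P5 similar
  -> R2 @ bar 5 tick 0 v(1, 3): B3/F4 TT -> E4/B4 P5 similar
  -> R7 @ bar 5 tick 0 v(2,): F4->B4 leap 6st
  -> R7 @ bar 5 tick 0 v(3,): F4->B4 leap 6st

(1, 0, R1, (2, 3))
(1, 0, R2, (1, 2))
(1, 0, R2, (1, 3))
(2, 0, R1, (1, 2))
(2, 0, R2, (1, 3))
(2, 0, R3, (2, 3))
(2, 0, R4, (0, 3))
(2, 1, R3, (2, 3))
(2, 2, R3, (2, 3))
(2, 3, R3, (2, 3))
(3, 0, R4, (0, 1))
(3, 0, R4, (0, 2))
(5, 0, R1, (2, 3))
(5, 0, R2, (0, 1))
(5, 0, R2, (0, 2))
(5, 0, R2, (0, 3))
(5, 0, R2, (1, 2))
(5, 0, R2, (1, 3))
(5, 0, R7, (2,))
(5, 0, R7, (3,))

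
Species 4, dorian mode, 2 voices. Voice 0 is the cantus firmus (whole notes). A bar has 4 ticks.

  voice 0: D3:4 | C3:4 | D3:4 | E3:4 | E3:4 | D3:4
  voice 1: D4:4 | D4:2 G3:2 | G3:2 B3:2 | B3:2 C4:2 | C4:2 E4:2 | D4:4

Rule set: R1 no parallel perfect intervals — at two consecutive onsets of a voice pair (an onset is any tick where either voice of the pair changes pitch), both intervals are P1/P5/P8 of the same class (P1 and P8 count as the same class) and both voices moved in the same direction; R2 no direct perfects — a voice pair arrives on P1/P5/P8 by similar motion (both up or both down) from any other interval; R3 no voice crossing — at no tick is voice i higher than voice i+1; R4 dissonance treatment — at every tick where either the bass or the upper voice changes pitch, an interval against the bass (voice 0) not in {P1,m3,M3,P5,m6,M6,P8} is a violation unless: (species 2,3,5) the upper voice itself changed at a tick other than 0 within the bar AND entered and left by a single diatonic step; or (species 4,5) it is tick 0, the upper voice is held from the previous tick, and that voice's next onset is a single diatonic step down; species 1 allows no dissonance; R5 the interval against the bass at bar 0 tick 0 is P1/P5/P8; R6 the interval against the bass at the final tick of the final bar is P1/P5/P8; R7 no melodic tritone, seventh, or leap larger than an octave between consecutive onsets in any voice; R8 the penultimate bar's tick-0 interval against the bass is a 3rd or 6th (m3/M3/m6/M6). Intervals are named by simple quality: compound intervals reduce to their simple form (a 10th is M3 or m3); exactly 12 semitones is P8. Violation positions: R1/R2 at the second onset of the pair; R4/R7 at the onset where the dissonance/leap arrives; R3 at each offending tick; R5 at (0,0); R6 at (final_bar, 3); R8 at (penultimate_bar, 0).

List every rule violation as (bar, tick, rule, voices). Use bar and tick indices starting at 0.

(1, 0, R4, (0, 1))
(2, 0, R4, (0, 1))
(5, 0, R1, (0, 1))

bar 0: v0=D3 v1=D4 downbeat P8
bar 1: v0=C3 v1=D4 downbeat M2
bar 2: v0=D3 v1=G3 downbeat P4
bar 3: v0=E3 v1=B3 downbeat P5
bar 4: v0=E3 v1=C4 downbeat m6
bar 5: v0=D3 v1=D4 downbeat P8
  -> R4 @ bar 1 tick 0 v(0, 1): C3/D4 M2 untreated
  -> R4 @ bar 2 tick 0 v(0, 1): D3/G3 P4 untreated
  -> R1 @ bar 5 tick 0 v(0, 1): E3/E4 P8 -> D3/D4 P8 similar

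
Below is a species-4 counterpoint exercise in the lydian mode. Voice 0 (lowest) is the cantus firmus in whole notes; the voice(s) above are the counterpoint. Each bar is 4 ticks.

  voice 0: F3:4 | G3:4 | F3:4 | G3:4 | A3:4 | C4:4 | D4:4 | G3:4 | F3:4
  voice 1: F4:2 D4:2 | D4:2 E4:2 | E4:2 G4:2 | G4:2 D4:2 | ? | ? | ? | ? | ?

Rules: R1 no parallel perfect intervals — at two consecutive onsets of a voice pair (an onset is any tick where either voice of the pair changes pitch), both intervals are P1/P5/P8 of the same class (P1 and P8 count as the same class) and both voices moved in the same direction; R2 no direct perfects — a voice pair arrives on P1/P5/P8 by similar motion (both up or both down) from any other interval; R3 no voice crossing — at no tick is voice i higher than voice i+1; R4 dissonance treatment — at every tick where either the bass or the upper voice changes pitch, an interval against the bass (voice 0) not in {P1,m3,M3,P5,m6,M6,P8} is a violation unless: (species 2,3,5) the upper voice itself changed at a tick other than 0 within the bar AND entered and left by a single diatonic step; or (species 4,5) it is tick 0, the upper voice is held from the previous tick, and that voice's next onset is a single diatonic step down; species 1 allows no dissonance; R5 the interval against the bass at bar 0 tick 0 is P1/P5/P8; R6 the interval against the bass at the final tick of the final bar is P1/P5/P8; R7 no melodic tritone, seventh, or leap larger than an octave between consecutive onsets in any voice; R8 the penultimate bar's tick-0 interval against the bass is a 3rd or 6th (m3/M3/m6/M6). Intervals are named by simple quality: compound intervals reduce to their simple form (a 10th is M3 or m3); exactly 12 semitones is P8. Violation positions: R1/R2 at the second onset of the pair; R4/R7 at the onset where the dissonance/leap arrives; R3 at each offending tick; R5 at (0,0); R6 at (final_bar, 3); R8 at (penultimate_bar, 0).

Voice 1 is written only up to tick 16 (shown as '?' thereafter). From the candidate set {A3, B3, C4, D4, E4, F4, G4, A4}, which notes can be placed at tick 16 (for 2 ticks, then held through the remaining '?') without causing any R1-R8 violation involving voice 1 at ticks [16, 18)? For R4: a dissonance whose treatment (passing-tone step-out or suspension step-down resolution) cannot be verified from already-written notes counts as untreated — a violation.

{A3, C4, F4}

A3: legal
B3: violates R4
C4: legal
D4: violates R4
E4: violates R1
F4: legal
G4: violates R4
A4: violates R2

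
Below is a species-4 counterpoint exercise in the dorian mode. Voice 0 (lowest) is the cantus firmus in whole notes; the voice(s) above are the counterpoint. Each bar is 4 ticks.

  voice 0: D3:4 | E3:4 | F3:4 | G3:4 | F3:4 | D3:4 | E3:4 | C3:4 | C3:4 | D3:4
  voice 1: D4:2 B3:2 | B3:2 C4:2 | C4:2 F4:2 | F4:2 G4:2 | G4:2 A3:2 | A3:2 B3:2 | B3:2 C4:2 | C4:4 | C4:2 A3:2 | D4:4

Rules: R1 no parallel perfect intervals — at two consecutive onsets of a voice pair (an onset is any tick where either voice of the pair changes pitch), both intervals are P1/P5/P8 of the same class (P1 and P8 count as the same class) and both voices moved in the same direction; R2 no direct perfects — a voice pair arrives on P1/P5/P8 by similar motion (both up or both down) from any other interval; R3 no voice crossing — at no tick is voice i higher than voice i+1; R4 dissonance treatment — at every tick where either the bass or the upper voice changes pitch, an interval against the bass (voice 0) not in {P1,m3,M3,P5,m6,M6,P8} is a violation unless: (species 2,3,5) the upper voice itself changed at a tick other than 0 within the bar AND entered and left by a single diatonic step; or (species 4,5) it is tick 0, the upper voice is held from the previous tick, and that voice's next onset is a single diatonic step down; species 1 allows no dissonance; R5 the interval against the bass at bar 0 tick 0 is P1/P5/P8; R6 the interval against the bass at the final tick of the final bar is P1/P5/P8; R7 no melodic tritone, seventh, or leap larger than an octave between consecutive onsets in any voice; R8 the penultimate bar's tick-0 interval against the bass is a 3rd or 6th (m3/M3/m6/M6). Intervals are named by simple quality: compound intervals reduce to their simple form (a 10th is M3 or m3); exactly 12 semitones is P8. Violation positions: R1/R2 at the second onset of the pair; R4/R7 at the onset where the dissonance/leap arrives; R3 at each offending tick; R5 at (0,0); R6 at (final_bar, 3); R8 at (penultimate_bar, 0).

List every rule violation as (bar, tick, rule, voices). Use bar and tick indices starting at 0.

(3, 0, R4, (0, 1))
(4, 0, R4, (0, 1))
(4, 2, R7, (1,))
(8, 0, R8, (0, 1))
(9, 0, R2, (0, 1))

bar 0: v0=D3 v1=D4 downbeat P8
bar 1: v0=E3 v1=B3 downbeat P5
bar 2: v0=F3 v1=C4 downbeat P5
bar 3: v0=G3 v1=F4 downbeat m7
bar 4: v0=F3 v1=G4 downbeat M2
bar 5: v0=D3 v1=A3 downbeat P5
bar 6: v0=E3 v1=B3 downbeat P5
bar 7: v0=C3 v1=C4 downbeat P8
bar 8: v0=C3 v1=C4 downbeat P8
bar 9: v0=D3 v1=D4 downbeat P8
  -> R4 @ bar 3 tick 0 v(0, 1): G3/F4 m7 untreated
  -> R4 @ bar 4 tick 0 v(0, 1): F3/G4 M2 untreated
  -> R7 @ bar 4 tick 2 v(1,): G4->A3 leap 10st
  -> R8 @ bar 8 tick 0 v(0, 1): penult P8 not 3rd/6th
  -> R2 @ bar 9 tick 0 v(0, 1): C3/A3 M6 -> D3/D4 P8 similar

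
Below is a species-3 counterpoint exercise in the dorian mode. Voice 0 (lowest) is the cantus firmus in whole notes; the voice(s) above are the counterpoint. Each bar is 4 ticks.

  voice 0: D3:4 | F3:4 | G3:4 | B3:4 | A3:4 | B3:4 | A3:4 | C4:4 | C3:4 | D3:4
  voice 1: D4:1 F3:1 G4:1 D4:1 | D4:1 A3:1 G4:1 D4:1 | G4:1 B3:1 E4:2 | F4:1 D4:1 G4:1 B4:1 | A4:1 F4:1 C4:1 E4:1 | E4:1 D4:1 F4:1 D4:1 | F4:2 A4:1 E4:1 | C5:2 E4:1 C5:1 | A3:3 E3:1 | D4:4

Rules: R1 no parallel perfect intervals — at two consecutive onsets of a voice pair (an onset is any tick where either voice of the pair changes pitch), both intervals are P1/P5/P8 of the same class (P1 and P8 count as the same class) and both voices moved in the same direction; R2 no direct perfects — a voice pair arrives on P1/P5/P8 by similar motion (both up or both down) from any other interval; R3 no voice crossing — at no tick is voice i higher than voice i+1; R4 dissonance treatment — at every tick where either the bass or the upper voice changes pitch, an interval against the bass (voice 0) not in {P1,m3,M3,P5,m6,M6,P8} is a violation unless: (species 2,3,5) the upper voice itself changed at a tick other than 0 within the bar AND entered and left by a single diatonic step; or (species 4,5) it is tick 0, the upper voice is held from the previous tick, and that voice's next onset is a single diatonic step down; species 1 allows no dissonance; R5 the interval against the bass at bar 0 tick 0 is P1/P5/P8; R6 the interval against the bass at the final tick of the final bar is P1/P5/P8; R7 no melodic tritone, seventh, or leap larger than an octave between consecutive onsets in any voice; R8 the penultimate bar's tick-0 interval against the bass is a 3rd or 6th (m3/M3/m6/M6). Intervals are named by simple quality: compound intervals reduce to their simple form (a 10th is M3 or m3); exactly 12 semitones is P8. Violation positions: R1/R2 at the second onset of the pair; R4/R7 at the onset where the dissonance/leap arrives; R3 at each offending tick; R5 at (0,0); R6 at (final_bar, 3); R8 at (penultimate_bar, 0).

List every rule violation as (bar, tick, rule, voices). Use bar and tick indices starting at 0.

(0, 2, R4, (0, 1))
(0, 2, R7, (1,))
(1, 2, R4, (0, 1))
(1, 2, R7, (1,))
(2, 0, R2, (0, 1))
(3, 0, R4, (0, 1))
(4, 0, R1, (0, 1))
(5, 0, R4, (0, 1))
(5, 2, R4, (0, 1))
(7, 0, R2, (0, 1))
(8, 0, R7, (1,))
(9, 0, R2, (0, 1))
(9, 0, R7, (1,))

bar 0: v0=D3 v1=D4 downbeat P8
bar 1: v0=F3 v1=D4 downbeat M6
bar 2: v0=G3 v1=G4 downbeat P8
bar 3: v0=B3 v1=F4 downbeat TT
bar 4: v0=A3 v1=A4 downbeat P8
bar 5: v0=B3 v1=E4 downbeat P4
bar 6: v0=A3 v1=F4 downbeat m6
bar 7: v0=C4 v1=C5 downbeat P8
bar 8: v0=C3 v1=A3 downbeat M6
bar 9: v0=D3 v1=D4 downbeat P8
  -> R4 @ bar 0 tick 2 v(0, 1): D3/G4 P4 untreated
  -> R7 @ bar 0 tick 2 v(1,): F3->G4 leap 14st
  -> R4 @ bar 1 tick 2 v(0, 1): F3/G4 M2 untreated
  -> R7 @ bar 1 tick 2 v(1,): A3->G4 leap 10st
  -> R2 @ bar 2 tick 0 v(0, 1): F3/D4 M6 -> G3/G4 P8 similar
  -> R4 @ bar 3 tick 0 v(0, 1): B3/F4 TT untreated
  -> R1 @ bar 4 tick 0 v(0, 1): B3/B4 P8 -> A3/A4 P8 similar
  -> R4 @ bar 5 tick 0 v(0, 1): B3/E4 P4 untreated
  -> R4 @ bar 5 tick 2 v(0, 1): B3/F4 TT untreated
  -> R2 @ bar 7 tick 0 v(0, 1): A3/E4 P5 -> C4/C5 P8 similar
  -> R7 @ bar 8 tick 0 v(1,): C5->A3 leap 15st
  -> R2 @ bar 9 tick 0 v(0, 1): C3/E3 M3 -> D3/D4 P8 similar
  -> R7 @ bar 9 tick 0 v(1,): E3->D4 leap 10st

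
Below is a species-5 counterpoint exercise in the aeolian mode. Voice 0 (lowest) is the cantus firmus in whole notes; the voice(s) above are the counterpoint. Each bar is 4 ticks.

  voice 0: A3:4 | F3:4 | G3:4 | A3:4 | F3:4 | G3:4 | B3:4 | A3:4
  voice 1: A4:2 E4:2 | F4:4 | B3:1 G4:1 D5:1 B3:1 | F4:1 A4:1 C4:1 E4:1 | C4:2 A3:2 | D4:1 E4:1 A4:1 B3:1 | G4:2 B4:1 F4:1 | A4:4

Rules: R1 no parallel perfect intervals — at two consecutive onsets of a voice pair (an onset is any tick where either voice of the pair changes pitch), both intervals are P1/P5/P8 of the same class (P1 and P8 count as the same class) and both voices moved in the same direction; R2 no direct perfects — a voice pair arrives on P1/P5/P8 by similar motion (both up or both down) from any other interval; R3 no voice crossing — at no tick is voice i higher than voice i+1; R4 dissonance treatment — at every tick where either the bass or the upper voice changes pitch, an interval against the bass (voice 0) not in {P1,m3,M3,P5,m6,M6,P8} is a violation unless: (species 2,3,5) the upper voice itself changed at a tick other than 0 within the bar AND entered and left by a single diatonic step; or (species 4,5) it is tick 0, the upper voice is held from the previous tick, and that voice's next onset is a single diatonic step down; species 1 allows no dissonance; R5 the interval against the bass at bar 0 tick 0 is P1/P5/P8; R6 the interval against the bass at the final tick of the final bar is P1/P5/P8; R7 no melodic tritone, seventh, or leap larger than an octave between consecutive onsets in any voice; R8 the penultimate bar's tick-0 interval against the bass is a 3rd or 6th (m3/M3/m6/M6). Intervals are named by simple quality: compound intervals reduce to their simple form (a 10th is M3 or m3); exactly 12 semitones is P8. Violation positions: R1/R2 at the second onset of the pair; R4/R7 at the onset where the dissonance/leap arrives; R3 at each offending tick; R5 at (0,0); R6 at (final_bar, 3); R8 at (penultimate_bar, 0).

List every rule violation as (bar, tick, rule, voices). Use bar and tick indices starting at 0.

bar 0: v0=A3 v1=A4 downbeat P8
bar 1: v0=F3 v1=F4 downbeat P8
bar 2: v0=G3 v1=B3 downbeat M3
bar 3: v0=A3 v1=F4 downbeat m6
bar 4: v0=F3 v1=C4 downbeat P5
bar 5: v0=G3 v1=D4 downbeat P5
bar 6: v0=B3 v1=G4 downbeat m6
bar 7: v0=A3 v1=A4 downbeat P8
  -> R7 @ bar 2 tick 0 v(1,): F4->B3 leap 6st
  -> R7 @ bar 2 tick 3 v(1,): D5->B3 leap 15st
  -> R7 @ bar 3 tick 0 v(1,): B3->F4 leap 6st
  -> R1 @ bar 4 tick 0 v(0, 1): A3/E4 P5 -> F3/C4 P5 similar
  -> R2 @ bar 5 tick 0 v(0, 1): F3/A3 M3 -> G3/D4 P5 similar
  -> R4 @ bar 5 tick 2 v(0, 1): G3/A4 M2 untreated
  -> R7 @ bar 5 tick 3 v(1,): A4->B3 leap 10st
  -> R4 @ bar 6 tick 3 v(0, 1): B3/F4 TT untreated
  -> R7 @ bar 6 tick 3 v(1,): B4->F4 leap 6st

(2, 0, R7, (1,))
(2, 3, R7, (1,))
(3, 0, R7, (1,))
(4, 0, R1, (0, 1))
(5, 0, R2, (0, 1))
(5, 2, R4, (0, 1))
(5, 3, R7, (1,))
(6, 3, R4, (0, 1))
(6, 3, R7, (1,))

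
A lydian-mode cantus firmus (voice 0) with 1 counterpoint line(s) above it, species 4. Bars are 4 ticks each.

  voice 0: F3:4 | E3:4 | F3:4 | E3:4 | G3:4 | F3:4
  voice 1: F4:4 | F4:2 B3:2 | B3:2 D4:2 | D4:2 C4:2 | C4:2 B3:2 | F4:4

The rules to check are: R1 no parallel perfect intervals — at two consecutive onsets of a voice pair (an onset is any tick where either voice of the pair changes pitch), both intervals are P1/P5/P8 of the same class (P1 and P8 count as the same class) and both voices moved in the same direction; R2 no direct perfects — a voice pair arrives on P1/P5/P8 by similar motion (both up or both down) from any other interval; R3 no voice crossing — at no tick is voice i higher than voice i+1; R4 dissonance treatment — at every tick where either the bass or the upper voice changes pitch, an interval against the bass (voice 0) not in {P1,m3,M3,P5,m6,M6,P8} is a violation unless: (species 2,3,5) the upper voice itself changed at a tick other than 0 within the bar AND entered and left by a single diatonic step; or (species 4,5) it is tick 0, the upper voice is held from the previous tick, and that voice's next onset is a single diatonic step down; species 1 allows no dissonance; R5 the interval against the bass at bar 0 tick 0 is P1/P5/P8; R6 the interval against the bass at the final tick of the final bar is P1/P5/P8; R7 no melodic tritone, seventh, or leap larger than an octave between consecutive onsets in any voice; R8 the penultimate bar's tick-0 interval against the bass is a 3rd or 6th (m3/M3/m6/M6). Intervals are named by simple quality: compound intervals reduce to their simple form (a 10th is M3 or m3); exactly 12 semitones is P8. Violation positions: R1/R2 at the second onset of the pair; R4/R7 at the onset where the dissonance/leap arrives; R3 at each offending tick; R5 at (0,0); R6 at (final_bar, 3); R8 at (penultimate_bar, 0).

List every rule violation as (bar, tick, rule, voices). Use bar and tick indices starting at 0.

bar 0: v0=F3 v1=F4 downbeat P8
bar 1: v0=E3 v1=F4 downbeat m2
bar 2: v0=F3 v1=B3 downbeat TT
bar 3: v0=E3 v1=D4 downbeat m7
bar 4: v0=G3 v1=C4 downbeat P4
bar 5: v0=F3 v1=F4 downbeat P8
  -> R4 @ bar 1 tick 0 v(0, 1): E3/F4 m2 untreated
  -> R7 @ bar 1 tick 2 v(1,): F4->B3 leap 6st
  -> R4 @ bar 2 tick 0 v(0, 1): F3/B3 TT untreated
  -> R8 @ bar 4 tick 0 v(0, 1): penult P4 not 3rd/6th
  -> R7 @ bar 5 tick 0 v(1,): B3->F4 leap 6st

(1, 0, R4, (0, 1))
(1, 2, R7, (1,))
(2, 0, R4, (0, 1))
(4, 0, R8, (0, 1))
(5, 0, R7, (1,))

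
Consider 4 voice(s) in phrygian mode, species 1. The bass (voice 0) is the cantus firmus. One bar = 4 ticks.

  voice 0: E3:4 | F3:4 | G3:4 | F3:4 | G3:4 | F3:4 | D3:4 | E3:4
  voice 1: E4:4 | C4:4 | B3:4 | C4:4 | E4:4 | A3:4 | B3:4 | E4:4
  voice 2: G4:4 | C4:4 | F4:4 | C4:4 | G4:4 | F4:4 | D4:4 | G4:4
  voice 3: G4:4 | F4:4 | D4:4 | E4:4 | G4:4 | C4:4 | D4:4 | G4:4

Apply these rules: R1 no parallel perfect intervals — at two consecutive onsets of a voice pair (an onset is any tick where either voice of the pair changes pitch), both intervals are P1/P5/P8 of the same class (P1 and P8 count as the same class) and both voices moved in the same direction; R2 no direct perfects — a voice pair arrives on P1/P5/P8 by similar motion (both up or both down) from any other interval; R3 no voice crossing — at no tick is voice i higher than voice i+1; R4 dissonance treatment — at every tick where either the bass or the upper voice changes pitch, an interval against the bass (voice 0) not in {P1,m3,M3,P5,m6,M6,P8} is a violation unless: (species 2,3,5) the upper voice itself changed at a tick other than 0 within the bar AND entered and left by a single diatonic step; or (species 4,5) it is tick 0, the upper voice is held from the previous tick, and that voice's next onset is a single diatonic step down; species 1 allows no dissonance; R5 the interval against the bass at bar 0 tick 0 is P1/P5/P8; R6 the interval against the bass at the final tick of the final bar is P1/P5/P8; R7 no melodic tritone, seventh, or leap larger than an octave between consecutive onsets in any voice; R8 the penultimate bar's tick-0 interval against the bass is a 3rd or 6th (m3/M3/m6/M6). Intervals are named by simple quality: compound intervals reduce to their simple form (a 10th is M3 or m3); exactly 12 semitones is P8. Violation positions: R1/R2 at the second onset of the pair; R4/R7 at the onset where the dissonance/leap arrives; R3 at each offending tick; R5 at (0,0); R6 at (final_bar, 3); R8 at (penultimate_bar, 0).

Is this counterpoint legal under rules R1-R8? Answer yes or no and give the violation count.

bar 0: v0=E3 v1=E4 v2=G4 v3=G4 (m3)
bar 1: v0=F3 v1=C4 v2=C4 v3=F4 (P8)
bar 2: v0=G3 v1=B3 v2=F4 v3=D4 (P5)
bar 3: v0=F3 v1=C4 v2=C4 v3=E4 (M7)
bar 4: v0=G3 v1=E4 v2=G4 v3=G4 (P8)
bar 5: v0=F3 v1=A3 v2=F4 v3=C4 (P5)
bar 6: v0=D3 v1=B3 v2=D4 v3=D4 (P8)
bar 7: v0=E3 v1=E4 v2=G4 v3=G4 (m3)
  R5 @ bar0.0: opens on m3
  R5 @ bar0.0: opens on m3
  R2 @ bar1.0: E4/G4 m3 -> C4/C4 P1 similar
  R3 @ bar2.0: F4 above D4
  R4 @ bar2.0: G3/F4 m7 untreated
  R3 @ bar2.1: F4 above D4
  R3 @ bar2.2: F4 above D4
  R3 @ bar2.3: F4 above D4
  R2 @ bar3.0: G3/F4 m7 -> F3/C4 P5 similar
  R4 @ bar3.0: F3/E4 M7 untreated
  R2 @ bar4.0: F3/C4 P5 -> G3/G4 P8 similar
  R2 @ bar4.0: F3/E4 M7 -> G3/G4 P8 similar
  R2 @ bar4.0: C4/E4 M3 -> G4/G4 P1 similar
  R1 @ bar5.0: G3/G4 P8 -> F3/F4 P8 similar
  R2 @ bar5.0: G3/G4 P8 -> F3/C4 P5 similar
  R3 @ bar5.0: F4 above C4
  R3 @ bar5.1: F4 above C4
  R3 @ bar5.2: F4 above C4
  R3 @ bar5.3: F4 above C4
  R1 @ bar6.0: F3/F4 P8 -> D3/D4 P8 similar
  R8 @ bar6.0: penult P8 not 3rd/6th
  R8 @ bar6.0: penult P8 not 3rd/6th
  R1 @ bar7.0: D4/D4 P1 -> G4/G4 P1 similar
  R2 @ bar7.0: D3/B3 M6 -> E3/E4 P8 similar
  R6 @ bar7.3: closes on m3
  R6 @ bar7.3: closes on m3

No (26 violations)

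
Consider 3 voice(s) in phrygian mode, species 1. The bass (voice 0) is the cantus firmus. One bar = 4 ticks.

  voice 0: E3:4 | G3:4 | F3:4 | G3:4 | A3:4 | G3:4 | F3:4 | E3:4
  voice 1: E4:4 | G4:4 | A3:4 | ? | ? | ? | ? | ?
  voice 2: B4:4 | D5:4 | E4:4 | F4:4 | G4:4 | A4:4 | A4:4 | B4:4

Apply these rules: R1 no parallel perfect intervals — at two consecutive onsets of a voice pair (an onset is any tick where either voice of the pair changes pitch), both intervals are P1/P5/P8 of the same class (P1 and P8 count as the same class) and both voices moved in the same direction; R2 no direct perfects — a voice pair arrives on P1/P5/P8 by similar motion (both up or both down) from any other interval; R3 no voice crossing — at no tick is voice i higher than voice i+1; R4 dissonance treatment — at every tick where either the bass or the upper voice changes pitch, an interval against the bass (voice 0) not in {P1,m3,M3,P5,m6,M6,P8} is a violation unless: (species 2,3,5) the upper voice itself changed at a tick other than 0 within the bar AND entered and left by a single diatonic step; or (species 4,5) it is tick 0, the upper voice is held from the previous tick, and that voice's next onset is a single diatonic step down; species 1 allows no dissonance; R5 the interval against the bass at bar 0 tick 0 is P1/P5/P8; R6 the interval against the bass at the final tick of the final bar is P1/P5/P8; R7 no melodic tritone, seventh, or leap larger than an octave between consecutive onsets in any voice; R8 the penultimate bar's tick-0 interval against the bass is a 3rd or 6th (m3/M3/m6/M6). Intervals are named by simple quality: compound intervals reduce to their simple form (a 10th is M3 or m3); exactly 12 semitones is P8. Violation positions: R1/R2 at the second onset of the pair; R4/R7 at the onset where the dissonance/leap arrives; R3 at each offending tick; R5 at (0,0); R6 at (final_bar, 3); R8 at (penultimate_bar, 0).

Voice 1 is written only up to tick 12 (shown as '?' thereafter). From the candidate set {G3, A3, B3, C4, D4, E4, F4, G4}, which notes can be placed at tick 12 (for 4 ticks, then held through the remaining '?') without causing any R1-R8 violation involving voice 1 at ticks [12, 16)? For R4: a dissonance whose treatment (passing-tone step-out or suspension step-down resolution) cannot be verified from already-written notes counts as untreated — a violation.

G3: legal
A3: violates R4
B3: legal
C4: violates R4
D4: violates R2
E4: legal
F4: violates R2,R4
G4: violates R2,R3,R7

{B3, E4, G3}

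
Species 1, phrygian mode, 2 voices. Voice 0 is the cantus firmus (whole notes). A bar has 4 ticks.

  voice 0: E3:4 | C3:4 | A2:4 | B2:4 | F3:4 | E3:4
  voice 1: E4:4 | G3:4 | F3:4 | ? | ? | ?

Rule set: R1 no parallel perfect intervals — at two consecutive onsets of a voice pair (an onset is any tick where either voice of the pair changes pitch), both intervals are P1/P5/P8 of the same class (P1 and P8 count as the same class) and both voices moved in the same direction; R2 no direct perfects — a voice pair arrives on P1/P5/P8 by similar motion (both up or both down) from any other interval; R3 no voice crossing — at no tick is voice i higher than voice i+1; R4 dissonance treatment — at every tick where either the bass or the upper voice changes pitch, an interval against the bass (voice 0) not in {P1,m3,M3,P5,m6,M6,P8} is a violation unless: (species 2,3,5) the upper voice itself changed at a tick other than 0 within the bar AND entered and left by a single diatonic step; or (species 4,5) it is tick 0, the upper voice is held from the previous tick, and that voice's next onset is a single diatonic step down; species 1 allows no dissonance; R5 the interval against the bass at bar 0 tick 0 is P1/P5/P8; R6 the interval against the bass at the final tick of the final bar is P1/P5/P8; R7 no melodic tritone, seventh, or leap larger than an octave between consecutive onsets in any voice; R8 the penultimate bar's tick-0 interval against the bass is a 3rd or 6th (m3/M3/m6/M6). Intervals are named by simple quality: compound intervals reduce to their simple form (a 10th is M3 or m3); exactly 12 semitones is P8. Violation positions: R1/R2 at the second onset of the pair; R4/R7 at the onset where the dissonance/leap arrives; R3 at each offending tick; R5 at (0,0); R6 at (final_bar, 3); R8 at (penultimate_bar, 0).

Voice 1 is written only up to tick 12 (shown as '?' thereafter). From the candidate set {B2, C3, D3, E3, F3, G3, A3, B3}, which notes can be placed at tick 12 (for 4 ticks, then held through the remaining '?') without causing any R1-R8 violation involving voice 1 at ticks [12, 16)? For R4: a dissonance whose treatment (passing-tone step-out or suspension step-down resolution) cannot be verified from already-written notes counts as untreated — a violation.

{D3, G3}

B2: violates R7
C3: violates R4
D3: legal
E3: violates R4
F3: violates R4
G3: legal
A3: violates R4
B3: violates R2,R7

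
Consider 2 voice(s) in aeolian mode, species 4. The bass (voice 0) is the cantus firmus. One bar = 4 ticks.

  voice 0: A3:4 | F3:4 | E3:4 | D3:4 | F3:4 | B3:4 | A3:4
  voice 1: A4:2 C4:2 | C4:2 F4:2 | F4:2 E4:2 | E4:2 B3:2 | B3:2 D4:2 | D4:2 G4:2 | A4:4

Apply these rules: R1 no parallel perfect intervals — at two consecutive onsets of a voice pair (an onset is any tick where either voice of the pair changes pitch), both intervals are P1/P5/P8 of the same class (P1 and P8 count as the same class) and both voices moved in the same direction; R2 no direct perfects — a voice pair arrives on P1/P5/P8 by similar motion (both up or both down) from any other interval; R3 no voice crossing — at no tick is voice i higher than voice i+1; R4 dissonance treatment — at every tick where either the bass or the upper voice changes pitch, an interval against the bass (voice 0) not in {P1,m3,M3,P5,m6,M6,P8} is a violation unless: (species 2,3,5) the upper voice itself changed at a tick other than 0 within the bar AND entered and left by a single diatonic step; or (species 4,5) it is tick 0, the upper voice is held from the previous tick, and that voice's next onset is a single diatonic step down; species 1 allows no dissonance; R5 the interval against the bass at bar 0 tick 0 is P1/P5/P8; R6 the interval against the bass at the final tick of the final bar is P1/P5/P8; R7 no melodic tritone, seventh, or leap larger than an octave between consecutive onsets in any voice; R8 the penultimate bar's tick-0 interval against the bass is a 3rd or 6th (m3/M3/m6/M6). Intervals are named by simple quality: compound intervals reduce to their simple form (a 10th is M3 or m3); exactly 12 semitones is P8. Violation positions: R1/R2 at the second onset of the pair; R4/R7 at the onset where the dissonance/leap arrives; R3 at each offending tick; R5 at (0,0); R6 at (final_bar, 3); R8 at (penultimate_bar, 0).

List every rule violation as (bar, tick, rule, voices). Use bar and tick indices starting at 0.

(3, 0, R4, (0, 1))
(4, 0, R4, (0, 1))
(5, 0, R7, (0,))

bar 0: v0=A3 v1=A4 downbeat P8
bar 1: v0=F3 v1=C4 downbeat P5
bar 2: v0=E3 v1=F4 downbeat m2
bar 3: v0=D3 v1=E4 downbeat M2
bar 4: v0=F3 v1=B3 downbeat TT
bar 5: v0=B3 v1=D4 downbeat m3
bar 6: v0=A3 v1=A4 downbeat P8
  -> R4 @ bar 3 tick 0 v(0, 1): D3/E4 M2 untreated
  -> R4 @ bar 4 tick 0 v(0, 1): F3/B3 TT untreated
  -> R7 @ bar 5 tick 0 v(0,): F3->B3 leap 6st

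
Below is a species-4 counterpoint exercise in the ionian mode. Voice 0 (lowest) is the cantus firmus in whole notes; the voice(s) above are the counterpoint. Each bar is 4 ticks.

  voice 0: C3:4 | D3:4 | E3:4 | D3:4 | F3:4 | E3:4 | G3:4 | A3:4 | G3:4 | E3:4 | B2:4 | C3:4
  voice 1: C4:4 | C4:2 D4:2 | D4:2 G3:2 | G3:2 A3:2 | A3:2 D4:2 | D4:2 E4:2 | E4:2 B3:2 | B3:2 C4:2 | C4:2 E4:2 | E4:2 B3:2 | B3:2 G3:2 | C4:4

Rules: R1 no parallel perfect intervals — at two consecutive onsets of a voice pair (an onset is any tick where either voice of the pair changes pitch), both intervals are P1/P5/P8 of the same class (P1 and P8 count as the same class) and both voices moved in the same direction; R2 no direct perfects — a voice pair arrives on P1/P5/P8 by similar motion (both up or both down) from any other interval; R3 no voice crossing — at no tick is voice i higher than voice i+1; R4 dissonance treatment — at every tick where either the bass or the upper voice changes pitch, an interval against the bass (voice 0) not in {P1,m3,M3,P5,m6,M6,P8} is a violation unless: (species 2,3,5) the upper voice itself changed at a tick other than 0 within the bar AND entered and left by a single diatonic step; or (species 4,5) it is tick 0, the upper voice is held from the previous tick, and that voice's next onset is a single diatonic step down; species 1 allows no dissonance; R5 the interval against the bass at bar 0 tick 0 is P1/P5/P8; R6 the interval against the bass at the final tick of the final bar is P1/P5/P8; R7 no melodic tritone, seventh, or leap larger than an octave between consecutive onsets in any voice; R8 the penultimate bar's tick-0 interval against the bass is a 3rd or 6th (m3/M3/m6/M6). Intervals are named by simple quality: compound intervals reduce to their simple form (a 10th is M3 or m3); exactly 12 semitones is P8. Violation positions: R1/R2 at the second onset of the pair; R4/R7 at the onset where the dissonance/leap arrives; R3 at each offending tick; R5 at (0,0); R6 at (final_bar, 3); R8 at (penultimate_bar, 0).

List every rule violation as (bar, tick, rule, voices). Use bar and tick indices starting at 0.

bar 0: v0=C3 v1=C4 downbeat P8
bar 1: v0=D3 v1=C4 downbeat m7
bar 2: v0=E3 v1=D4 downbeat m7
bar 3: v0=D3 v1=G3 downbeat P4
bar 4: v0=F3 v1=A3 downbeat M3
bar 5: v0=E3 v1=D4 downbeat m7
bar 6: v0=G3 v1=E4 downbeat M6
bar 7: v0=A3 v1=B3 downbeat M2
bar 8: v0=G3 v1=C4 downbeat P4
bar 9: v0=E3 v1=E4 downbeat P8
bar 10: v0=B2 v1=B3 downbeat P8
bar 11: v0=C3 v1=C4 downbeat P8
  -> R4 @ bar 1 tick 0 v(0, 1): D3/C4 m7 untreated
  -> R4 @ bar 2 tick 0 v(0, 1): E3/D4 m7 untreated
  -> R4 @ bar 3 tick 0 v(0, 1): D3/G3 P4 untreated
  -> R4 @ bar 5 tick 0 v(0, 1): E3/D4 m7 untreated
  -> R4 @ bar 7 tick 0 v(0, 1): A3/B3 M2 untreated
  -> R4 @ bar 8 tick 0 v(0, 1): G3/C4 P4 untreated
  -> R8 @ bar 10 tick 0 v(0, 1): penult P8 not 3rd/6th
  -> R2 @ bar 11 tick 0 v(0, 1): B2/G3 m6 -> C3/C4 P8 similar

(1, 0, R4, (0, 1))
(2, 0, R4, (0, 1))
(3, 0, R4, (0, 1))
(5, 0, R4, (0, 1))
(7, 0, R4, (0, 1))
(8, 0, R4, (0, 1))
(10, 0, R8, (0, 1))
(11, 0, R2, (0, 1))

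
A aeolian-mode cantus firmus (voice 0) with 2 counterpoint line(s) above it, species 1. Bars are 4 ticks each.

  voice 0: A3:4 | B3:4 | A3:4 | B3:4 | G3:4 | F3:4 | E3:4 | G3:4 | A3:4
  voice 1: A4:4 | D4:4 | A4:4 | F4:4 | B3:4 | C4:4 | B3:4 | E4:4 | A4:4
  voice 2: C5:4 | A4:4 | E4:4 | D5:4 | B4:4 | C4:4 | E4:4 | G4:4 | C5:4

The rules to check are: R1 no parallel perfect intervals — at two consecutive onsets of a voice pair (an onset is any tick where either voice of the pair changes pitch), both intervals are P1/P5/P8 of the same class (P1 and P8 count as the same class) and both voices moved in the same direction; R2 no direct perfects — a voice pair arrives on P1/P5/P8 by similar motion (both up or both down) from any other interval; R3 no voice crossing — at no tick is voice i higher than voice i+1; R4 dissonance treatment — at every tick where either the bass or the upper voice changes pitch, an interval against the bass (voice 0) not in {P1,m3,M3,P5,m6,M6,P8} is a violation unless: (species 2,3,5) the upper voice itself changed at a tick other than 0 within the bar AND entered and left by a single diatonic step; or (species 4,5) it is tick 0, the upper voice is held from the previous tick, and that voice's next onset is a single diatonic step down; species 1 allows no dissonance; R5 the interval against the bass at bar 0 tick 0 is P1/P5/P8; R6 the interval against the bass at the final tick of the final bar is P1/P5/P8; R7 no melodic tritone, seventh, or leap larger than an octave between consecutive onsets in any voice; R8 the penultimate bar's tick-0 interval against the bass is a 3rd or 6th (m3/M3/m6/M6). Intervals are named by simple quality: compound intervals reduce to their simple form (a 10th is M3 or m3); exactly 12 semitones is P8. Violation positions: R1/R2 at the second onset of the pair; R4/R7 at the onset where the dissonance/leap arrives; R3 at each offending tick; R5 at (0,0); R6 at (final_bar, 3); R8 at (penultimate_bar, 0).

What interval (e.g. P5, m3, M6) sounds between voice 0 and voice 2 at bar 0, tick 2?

m3

voice 0=A3 voice 2=C5 -> m3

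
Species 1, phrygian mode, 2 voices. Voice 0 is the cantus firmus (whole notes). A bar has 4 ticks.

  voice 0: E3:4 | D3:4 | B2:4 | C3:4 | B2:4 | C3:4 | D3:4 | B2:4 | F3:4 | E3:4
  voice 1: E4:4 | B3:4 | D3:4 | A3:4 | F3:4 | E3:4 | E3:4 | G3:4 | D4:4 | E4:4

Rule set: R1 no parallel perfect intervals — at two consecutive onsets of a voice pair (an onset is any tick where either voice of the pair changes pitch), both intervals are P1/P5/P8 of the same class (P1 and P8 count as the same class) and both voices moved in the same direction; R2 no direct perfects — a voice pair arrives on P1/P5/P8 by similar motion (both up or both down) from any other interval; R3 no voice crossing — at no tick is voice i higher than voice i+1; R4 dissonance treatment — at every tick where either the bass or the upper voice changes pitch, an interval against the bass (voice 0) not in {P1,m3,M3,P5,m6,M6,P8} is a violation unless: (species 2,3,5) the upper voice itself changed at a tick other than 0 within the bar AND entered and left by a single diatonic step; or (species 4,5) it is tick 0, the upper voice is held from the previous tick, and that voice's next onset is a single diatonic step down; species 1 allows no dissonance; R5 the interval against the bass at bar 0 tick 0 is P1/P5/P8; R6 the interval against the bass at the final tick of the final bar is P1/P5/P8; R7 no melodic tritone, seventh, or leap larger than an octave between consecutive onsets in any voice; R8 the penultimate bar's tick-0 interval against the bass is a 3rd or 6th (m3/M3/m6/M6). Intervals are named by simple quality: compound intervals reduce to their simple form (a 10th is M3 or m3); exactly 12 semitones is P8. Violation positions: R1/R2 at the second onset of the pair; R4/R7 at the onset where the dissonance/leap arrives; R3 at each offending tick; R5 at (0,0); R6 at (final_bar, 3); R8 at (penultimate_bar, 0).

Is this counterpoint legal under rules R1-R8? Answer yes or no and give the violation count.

bar 0: v0=E3 v1=E4 (P8)
bar 1: v0=D3 v1=B3 (M6)
bar 2: v0=B2 v1=D3 (m3)
bar 3: v0=C3 v1=A3 (M6)
bar 4: v0=B2 v1=F3 (TT)
bar 5: v0=C3 v1=E3 (M3)
bar 6: v0=D3 v1=E3 (M2)
bar 7: v0=B2 v1=G3 (m6)
bar 8: v0=F3 v1=D4 (M6)
bar 9: v0=E3 v1=E4 (P8)
  R4 @ bar4.0: B2/F3 TT untreated
  R4 @ bar6.0: D3/E3 M2 untreated
  R7 @ bar8.0: B2->F3 leap 6st

No (3 violations)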